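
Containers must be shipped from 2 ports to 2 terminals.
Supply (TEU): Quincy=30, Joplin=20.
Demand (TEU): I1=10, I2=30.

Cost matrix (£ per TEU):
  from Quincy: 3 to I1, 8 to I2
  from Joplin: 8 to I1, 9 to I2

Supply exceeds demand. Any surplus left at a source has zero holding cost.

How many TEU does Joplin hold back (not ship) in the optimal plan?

An optimal plan:
  Quincy->I1: 10 × £3 = £30
  Quincy->I2: 20 × £8 = £160
  Joplin->I2: 10 × £9 = £90
Total cost = £280.
Joplin ships 10 of its 20, leaving 10.

10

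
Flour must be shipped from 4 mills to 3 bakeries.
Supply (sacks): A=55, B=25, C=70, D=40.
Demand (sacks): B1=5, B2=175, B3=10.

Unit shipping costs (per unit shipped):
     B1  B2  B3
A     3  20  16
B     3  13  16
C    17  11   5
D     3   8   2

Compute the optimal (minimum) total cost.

Optimal allocation:
  A→B1: 5 × 3 = 15
  A→B2: 50 × 20 = 1000
  B→B2: 25 × 13 = 325
  C→B2: 70 × 11 = 770
  D→B2: 30 × 8 = 240
  D→B3: 10 × 2 = 20
Total = 15 + 1000 + 325 + 770 + 240 + 20 = 2370.
(Supply check: A ships 55; B ships 25; C ships 70; D ships 40.)

2370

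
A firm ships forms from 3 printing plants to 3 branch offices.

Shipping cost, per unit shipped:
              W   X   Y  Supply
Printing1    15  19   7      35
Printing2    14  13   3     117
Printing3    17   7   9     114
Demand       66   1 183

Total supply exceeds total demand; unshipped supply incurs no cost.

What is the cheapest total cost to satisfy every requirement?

2004

An optimal shipping plan:
  Printing1–Y: 35 boxes
  Printing2–Y: 117 boxes
  Printing3–W: 66 boxes
  Printing3–X: 1 boxes
  Printing3–Y: 31 boxes
Total cost = 2004.
(Supply check: Printing1 ships 35; Printing2 ships 117; Printing3 ships 98.)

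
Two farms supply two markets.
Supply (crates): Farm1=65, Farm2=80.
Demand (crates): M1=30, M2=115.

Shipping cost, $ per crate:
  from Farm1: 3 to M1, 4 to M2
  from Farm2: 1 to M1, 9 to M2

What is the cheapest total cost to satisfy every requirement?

740

One minimum-cost allocation:
  Farm1→M2: 65 × $4 = $260
  Farm2→M1: 30 × $1 = $30
  Farm2→M2: 50 × $9 = $450
Total = 260 + 30 + 450 = $740.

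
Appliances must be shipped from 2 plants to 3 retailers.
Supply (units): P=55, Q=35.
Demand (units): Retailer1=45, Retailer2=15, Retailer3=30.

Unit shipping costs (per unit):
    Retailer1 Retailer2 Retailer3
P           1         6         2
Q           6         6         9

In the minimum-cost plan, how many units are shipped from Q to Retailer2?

The minimum-cost plan:
  P→Retailer1: 25 × 1 = 25
  P→Retailer3: 30 × 2 = 60
  Q→Retailer1: 20 × 6 = 120
  Q→Retailer2: 15 × 6 = 90
Total cost = 295.
So Q→Retailer2 carries 15 units.

15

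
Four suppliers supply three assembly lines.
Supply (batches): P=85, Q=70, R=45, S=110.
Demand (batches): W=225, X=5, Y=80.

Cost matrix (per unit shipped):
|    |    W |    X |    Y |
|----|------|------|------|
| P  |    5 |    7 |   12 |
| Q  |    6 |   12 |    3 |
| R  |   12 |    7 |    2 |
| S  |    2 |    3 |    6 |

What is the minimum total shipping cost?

1055

An optimal shipping plan:
  P to W: 85 × 5 = 425
  Q to W: 35 × 6 = 210
  Q to Y: 35 × 3 = 105
  R to Y: 45 × 2 = 90
  S to W: 105 × 2 = 210
  S to X: 5 × 3 = 15
Total = 425 + 210 + 105 + 90 + 210 + 15 = 1055.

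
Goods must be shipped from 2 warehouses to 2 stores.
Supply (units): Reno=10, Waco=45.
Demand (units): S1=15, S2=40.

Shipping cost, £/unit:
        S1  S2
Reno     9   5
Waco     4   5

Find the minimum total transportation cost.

A cheapest plan:
  Reno->S2: 10 units
  Waco->S1: 15 units
  Waco->S2: 30 units
Total cost = £260.
(Supply check: Reno ships 10; Waco ships 45.)

260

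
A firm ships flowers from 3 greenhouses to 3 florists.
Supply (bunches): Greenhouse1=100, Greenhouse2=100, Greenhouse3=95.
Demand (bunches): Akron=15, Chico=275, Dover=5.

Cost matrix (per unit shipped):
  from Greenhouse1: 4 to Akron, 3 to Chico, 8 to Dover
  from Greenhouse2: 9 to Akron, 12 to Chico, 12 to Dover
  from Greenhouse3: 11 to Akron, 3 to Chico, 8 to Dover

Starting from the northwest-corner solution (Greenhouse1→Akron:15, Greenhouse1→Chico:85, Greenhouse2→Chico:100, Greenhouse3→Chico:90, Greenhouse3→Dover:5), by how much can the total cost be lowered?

85

Current plan cost = 15·4 + 85·3 + 100·12 + 90·3 + 5·8 = 1825.
Optimal plan:
  Greenhouse1 to Chico: 100 × 3 = 300
  Greenhouse2 to Akron: 15 × 9 = 135
  Greenhouse2 to Chico: 80 × 12 = 960
  Greenhouse2 to Dover: 5 × 12 = 60
  Greenhouse3 to Chico: 95 × 3 = 285
Optimal cost = 1740.
Saving = 1825 − 1740 = 85.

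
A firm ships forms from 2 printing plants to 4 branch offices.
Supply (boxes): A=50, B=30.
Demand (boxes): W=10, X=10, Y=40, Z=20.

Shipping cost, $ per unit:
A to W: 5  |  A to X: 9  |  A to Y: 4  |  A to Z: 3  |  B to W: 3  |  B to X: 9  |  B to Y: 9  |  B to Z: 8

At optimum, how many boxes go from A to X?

0

Solving gives:
  A→Y: 30 × $4 = $120
  A→Z: 20 × $3 = $60
  B→W: 10 × $3 = $30
  B→X: 10 × $9 = $90
  B→Y: 10 × $9 = $90
Total cost = $390.
The route A→X is not used.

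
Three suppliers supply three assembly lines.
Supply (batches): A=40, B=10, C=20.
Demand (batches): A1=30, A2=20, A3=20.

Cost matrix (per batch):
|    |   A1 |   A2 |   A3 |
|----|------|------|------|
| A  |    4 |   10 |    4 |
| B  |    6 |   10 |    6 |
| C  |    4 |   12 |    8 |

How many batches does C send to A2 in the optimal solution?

0

Optimal shipments:
  A to A1: 10 batches
  A to A2: 10 batches
  A to A3: 20 batches
  B to A2: 10 batches
  C to A1: 20 batches
Total cost = 400.
The route C→A2 is not used.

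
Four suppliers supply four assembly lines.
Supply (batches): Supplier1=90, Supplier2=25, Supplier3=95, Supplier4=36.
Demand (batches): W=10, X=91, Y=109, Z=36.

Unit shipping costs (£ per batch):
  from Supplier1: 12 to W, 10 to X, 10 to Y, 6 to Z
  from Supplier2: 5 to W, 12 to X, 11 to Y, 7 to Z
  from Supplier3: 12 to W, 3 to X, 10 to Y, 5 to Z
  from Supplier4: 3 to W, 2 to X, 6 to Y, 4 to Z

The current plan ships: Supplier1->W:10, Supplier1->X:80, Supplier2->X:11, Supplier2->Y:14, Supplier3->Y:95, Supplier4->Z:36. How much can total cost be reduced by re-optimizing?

804

Current plan cost = 10·12 + 80·10 + 11·12 + 14·11 + 95·10 + 36·4 = £2300.
Optimal plan:
  Supplier1->Y: 73 × £10 = £730
  Supplier1->Z: 17 × £6 = £102
  Supplier2->W: 10 × £5 = £50
  Supplier2->Z: 15 × £7 = £105
  Supplier3->X: 91 × £3 = £273
  Supplier3->Z: 4 × £5 = £20
  Supplier4->Y: 36 × £6 = £216
Optimal cost = £1496.
Saving = 2300 − 1496 = £804.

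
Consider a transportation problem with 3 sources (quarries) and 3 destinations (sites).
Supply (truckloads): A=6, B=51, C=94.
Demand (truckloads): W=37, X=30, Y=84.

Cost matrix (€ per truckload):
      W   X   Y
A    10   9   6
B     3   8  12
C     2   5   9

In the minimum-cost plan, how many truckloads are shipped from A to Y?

Optimal shipments:
  A->Y: 6 × €6 = €36
  B->W: 37 × €3 = €111
  B->Y: 14 × €12 = €168
  C->X: 30 × €5 = €150
  C->Y: 64 × €9 = €576
Total cost = €1041.
So A→Y carries 6 truckloads.

6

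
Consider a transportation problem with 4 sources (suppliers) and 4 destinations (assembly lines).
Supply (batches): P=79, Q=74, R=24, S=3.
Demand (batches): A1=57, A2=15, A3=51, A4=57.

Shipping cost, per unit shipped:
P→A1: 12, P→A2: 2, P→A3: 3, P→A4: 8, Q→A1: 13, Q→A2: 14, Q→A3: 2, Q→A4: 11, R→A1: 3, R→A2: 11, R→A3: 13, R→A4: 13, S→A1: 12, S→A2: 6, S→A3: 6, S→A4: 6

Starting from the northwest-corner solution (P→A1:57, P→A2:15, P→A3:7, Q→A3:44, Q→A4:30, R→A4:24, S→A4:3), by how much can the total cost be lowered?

410

Current plan cost = 57·12 + 15·2 + 7·3 + 44·2 + 30·11 + 24·13 + 3·6 = 1483.
Optimal plan:
  P->A1: 10 × 12 = 120
  P->A2: 15 × 2 = 30
  P->A4: 54 × 8 = 432
  Q->A1: 23 × 13 = 299
  Q->A3: 51 × 2 = 102
  R->A1: 24 × 3 = 72
  S->A4: 3 × 6 = 18
Optimal cost = 1073.
Saving = 1483 − 1073 = 410.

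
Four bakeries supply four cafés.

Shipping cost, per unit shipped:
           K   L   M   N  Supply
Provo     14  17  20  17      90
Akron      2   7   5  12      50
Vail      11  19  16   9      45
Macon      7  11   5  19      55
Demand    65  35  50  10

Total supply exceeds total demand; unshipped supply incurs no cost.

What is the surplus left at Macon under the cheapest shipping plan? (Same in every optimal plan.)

An optimal plan:
  Provo->L: 10 × 17 = 170
  Akron->K: 30 × 2 = 60
  Akron->L: 20 × 7 = 140
  Vail->K: 35 × 11 = 385
  Vail->N: 10 × 9 = 90
  Macon->L: 5 × 11 = 55
  Macon->M: 50 × 5 = 250
Total cost = 1150.
Macon ships 55 of its 55, leaving 0.

0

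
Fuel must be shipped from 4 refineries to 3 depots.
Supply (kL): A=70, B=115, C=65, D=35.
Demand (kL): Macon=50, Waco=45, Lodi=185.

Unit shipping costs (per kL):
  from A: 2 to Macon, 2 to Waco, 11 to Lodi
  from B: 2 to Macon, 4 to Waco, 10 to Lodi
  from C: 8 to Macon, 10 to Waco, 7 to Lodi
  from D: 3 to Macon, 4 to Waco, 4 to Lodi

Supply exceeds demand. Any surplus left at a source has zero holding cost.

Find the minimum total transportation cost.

One minimum-cost allocation:
  A→Macon: 25 × 2 = 50
  A→Waco: 45 × 2 = 90
  B→Macon: 25 × 2 = 50
  B→Lodi: 85 × 10 = 850
  C→Lodi: 65 × 7 = 455
  D→Lodi: 35 × 4 = 140
Total = 50 + 90 + 50 + 850 + 455 + 140 = 1635.
(Supply check: A ships 70; B ships 110; C ships 65; D ships 35.)

1635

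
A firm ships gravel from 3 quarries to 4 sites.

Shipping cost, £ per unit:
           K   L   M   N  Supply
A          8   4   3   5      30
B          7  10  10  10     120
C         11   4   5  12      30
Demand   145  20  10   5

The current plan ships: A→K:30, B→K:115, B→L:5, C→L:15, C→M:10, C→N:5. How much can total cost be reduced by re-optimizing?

70

Current plan cost = 30·8 + 115·7 + 5·10 + 15·4 + 10·5 + 5·12 = £1265.
Optimal plan:
  A->K: 25 truckloads
  A->N: 5 truckloads
  B->K: 120 truckloads
  C->L: 20 truckloads
  C->M: 10 truckloads
Optimal cost = £1195.
Saving = 1265 − 1195 = £70.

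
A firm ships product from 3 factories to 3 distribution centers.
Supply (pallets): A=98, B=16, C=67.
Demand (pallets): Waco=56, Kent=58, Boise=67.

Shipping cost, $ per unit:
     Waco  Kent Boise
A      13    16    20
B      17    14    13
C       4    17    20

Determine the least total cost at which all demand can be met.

A cheapest plan:
  A–Kent: 58 × $16 = $928
  A–Boise: 40 × $20 = $800
  B–Boise: 16 × $13 = $208
  C–Waco: 56 × $4 = $224
  C–Boise: 11 × $20 = $220
Total = 928 + 800 + 208 + 224 + 220 = $2380.

2380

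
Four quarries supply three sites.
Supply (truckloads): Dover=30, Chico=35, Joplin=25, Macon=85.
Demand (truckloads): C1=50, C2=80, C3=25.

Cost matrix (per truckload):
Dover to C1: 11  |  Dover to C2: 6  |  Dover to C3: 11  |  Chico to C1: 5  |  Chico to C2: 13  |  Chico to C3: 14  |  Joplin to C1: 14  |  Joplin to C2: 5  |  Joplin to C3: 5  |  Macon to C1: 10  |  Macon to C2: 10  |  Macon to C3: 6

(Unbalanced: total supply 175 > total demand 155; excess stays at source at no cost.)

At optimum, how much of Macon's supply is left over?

20

Minimum-cost shipments:
  Dover to C2: 30 × 6 = 180
  Chico to C1: 35 × 5 = 175
  Joplin to C2: 25 × 5 = 125
  Macon to C1: 15 × 10 = 150
  Macon to C2: 25 × 10 = 250
  Macon to C3: 25 × 6 = 150
Total cost = 1030.
Macon ships 65 of its 85, leaving 20.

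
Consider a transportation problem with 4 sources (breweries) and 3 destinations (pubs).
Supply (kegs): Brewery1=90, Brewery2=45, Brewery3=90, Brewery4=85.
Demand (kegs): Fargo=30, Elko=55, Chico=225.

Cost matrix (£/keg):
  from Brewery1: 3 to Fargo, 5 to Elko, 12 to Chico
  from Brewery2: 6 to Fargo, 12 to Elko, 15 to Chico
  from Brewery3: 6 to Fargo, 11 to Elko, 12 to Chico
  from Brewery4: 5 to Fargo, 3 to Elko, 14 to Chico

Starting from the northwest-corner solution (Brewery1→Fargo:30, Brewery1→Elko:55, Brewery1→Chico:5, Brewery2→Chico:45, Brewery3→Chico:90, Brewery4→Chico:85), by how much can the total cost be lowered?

Current plan cost = 30·3 + 55·5 + 5·12 + 45·15 + 90·12 + 85·14 = £3370.
Optimal plan:
  Brewery1 to Fargo: 30 kegs
  Brewery1 to Chico: 60 kegs
  Brewery2 to Chico: 45 kegs
  Brewery3 to Chico: 90 kegs
  Brewery4 to Elko: 55 kegs
  Brewery4 to Chico: 30 kegs
Optimal cost = £3150.
Saving = 3370 − 3150 = £220.

220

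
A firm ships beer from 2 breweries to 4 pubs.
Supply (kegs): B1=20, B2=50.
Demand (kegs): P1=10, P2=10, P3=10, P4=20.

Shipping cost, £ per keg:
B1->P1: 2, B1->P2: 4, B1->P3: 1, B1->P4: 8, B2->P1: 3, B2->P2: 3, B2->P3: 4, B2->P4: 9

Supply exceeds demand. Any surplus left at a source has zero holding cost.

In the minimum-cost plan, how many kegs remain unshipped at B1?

0

An optimal plan:
  B1–P1: 10 × £2 = £20
  B1–P3: 10 × £1 = £10
  B2–P2: 10 × £3 = £30
  B2–P4: 20 × £9 = £180
Total cost = £240.
B1 ships 20 of its 20, leaving 0.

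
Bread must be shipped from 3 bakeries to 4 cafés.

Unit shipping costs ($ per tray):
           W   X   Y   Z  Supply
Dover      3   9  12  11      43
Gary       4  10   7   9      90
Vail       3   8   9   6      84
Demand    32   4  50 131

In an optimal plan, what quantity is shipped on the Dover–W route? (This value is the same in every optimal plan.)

Optimal shipments:
  Dover→W: 32 × $3 = $96
  Dover→X: 4 × $9 = $36
  Dover→Z: 7 × $11 = $77
  Gary→Y: 50 × $7 = $350
  Gary→Z: 40 × $9 = $360
  Vail→Z: 84 × $6 = $504
Total cost = $1423.
So Dover→W carries 32 trays.

32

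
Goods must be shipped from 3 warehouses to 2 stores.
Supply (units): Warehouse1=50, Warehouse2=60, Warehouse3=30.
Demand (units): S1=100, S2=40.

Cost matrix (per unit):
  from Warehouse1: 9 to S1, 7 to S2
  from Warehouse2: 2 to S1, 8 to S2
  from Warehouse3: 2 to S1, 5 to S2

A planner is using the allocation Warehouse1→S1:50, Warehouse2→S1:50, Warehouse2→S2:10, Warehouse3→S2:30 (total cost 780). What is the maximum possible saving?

Current plan cost = 50·9 + 50·2 + 10·8 + 30·5 = 780.
Optimal plan:
  Warehouse1 to S1: 10 × 9 = 90
  Warehouse1 to S2: 40 × 7 = 280
  Warehouse2 to S1: 60 × 2 = 120
  Warehouse3 to S1: 30 × 2 = 60
Optimal cost = 550.
Saving = 780 − 550 = 230.

230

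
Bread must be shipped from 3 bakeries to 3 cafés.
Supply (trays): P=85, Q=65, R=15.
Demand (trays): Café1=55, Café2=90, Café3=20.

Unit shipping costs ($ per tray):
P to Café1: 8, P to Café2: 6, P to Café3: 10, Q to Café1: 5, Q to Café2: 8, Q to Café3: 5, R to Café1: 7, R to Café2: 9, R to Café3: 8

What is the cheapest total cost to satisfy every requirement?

950

Optimal allocation:
  P→Café2: 85 × $6 = $510
  Q→Café1: 45 × $5 = $225
  Q→Café3: 20 × $5 = $100
  R→Café1: 10 × $7 = $70
  R→Café2: 5 × $9 = $45
Total = 510 + 225 + 100 + 70 + 45 = $950.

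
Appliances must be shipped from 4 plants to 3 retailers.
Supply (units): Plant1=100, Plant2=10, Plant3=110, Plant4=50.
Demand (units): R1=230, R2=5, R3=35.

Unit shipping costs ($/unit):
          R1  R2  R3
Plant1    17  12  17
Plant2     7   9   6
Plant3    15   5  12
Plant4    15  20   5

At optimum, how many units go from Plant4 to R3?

35

The minimum-cost plan:
  Plant1 to R1: 100 × $17 = $1700
  Plant2 to R1: 10 × $7 = $70
  Plant3 to R1: 105 × $15 = $1575
  Plant3 to R2: 5 × $5 = $25
  Plant4 to R1: 15 × $15 = $225
  Plant4 to R3: 35 × $5 = $175
Total cost = $3770.
So Plant4→R3 carries 35 units.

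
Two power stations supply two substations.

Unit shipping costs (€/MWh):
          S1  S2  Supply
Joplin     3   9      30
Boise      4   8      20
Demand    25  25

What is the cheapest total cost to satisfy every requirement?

An optimal shipping plan:
  Joplin→S1: 25 MWh
  Joplin→S2: 5 MWh
  Boise→S2: 20 MWh
Total cost = €280.

280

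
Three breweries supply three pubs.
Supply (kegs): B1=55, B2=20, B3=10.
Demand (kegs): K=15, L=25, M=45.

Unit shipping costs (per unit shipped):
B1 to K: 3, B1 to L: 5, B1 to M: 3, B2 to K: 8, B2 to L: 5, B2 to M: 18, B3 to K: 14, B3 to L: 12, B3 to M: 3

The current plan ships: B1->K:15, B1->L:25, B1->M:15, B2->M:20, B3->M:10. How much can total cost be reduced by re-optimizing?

Current plan cost = 15·3 + 25·5 + 15·3 + 20·18 + 10·3 = 605.
Optimal plan:
  B1–K: 15 × 3 = 45
  B1–L: 5 × 5 = 25
  B1–M: 35 × 3 = 105
  B2–L: 20 × 5 = 100
  B3–M: 10 × 3 = 30
Optimal cost = 305.
Saving = 605 − 305 = 300.

300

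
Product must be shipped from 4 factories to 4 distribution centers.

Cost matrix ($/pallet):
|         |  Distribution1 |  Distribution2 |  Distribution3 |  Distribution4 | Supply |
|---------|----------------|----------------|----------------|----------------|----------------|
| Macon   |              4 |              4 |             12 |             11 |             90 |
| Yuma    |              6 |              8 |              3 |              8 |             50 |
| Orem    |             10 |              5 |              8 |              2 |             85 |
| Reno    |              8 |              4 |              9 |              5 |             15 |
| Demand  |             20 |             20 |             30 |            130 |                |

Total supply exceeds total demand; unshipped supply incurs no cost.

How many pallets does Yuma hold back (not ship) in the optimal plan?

Minimum-cost shipments:
  Macon–Distribution1: 20 pallets
  Macon–Distribution2: 20 pallets
  Macon–Distribution4: 10 pallets
  Yuma–Distribution3: 30 pallets
  Yuma–Distribution4: 20 pallets
  Orem–Distribution4: 85 pallets
  Reno–Distribution4: 15 pallets
Total cost = $765.
Yuma ships 50 of its 50, leaving 0.

0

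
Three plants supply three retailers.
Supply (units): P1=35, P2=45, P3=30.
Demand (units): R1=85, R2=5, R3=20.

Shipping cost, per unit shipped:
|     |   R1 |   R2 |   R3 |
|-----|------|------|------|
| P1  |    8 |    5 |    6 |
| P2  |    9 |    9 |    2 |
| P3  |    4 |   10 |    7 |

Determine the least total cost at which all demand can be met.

Optimal allocation:
  P1→R1: 30 × 8 = 240
  P1→R2: 5 × 5 = 25
  P2→R1: 25 × 9 = 225
  P2→R3: 20 × 2 = 40
  P3→R1: 30 × 4 = 120
Total = 240 + 25 + 225 + 40 + 120 = 650.

650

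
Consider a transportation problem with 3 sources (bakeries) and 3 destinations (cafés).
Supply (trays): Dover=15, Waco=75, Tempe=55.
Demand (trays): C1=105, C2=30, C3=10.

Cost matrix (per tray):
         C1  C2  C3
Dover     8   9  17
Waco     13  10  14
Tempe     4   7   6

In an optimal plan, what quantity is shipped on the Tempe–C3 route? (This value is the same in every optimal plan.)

The minimum-cost plan:
  Dover→C1: 15 × 8 = 120
  Waco→C1: 35 × 13 = 455
  Waco→C2: 30 × 10 = 300
  Waco→C3: 10 × 14 = 140
  Tempe→C1: 55 × 4 = 220
Total cost = 1235.
The route Tempe→C3 is not used.

0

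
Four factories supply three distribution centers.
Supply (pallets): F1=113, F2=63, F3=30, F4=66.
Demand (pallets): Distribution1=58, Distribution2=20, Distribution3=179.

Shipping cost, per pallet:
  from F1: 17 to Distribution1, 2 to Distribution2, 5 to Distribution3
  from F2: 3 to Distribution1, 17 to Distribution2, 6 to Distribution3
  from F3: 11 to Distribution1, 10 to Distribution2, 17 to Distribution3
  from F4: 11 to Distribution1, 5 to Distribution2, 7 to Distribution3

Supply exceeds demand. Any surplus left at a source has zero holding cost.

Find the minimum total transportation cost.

Optimal allocation:
  F1->Distribution2: 5 pallets
  F1->Distribution3: 108 pallets
  F2->Distribution1: 58 pallets
  F2->Distribution3: 5 pallets
  F3->Distribution2: 15 pallets
  F4->Distribution3: 66 pallets
Total cost = 1366.
(Supply check: F1 ships 113; F2 ships 63; F3 ships 15; F4 ships 66.)

1366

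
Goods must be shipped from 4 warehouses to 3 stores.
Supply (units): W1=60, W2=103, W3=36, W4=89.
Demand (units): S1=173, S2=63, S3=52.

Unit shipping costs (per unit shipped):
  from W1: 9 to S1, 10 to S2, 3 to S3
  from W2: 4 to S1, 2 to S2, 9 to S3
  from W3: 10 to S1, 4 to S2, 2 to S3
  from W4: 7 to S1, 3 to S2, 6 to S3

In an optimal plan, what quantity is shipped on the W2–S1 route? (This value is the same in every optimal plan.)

103

Solving gives:
  W1→S1: 8 units
  W1→S3: 52 units
  W2→S1: 103 units
  W3→S2: 36 units
  W4→S1: 62 units
  W4→S2: 27 units
Total cost = 1299.
So W2→S1 carries 103 units.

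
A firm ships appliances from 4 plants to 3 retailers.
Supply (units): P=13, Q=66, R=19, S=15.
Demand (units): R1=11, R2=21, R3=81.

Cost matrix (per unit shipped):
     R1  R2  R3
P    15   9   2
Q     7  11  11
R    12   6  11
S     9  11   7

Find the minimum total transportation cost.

927

An optimal shipping plan:
  P–R3: 13 × 2 = 26
  Q–R1: 11 × 7 = 77
  Q–R2: 2 × 11 = 22
  Q–R3: 53 × 11 = 583
  R–R2: 19 × 6 = 114
  S–R3: 15 × 7 = 105
Total = 26 + 77 + 22 + 583 + 114 + 105 = 927.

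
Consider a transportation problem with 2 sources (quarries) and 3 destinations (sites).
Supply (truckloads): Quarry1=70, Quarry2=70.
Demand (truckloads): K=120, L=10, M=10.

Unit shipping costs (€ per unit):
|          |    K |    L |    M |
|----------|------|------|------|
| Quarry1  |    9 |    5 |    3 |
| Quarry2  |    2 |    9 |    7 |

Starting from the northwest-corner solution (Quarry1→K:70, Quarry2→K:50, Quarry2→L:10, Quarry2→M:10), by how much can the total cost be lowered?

Current plan cost = 70·9 + 50·2 + 10·9 + 10·7 = €890.
Optimal plan:
  Quarry1–K: 50 × €9 = €450
  Quarry1–L: 10 × €5 = €50
  Quarry1–M: 10 × €3 = €30
  Quarry2–K: 70 × €2 = €140
Optimal cost = €670.
Saving = 890 − 670 = €220.

220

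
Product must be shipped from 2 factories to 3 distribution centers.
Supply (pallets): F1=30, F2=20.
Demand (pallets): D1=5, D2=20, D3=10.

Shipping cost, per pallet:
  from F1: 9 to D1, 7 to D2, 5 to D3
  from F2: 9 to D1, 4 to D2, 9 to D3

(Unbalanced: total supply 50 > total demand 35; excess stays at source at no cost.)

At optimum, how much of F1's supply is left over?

An optimal plan:
  F1→D1: 5 pallets
  F1→D3: 10 pallets
  F2→D2: 20 pallets
Total cost = 175.
F1 ships 15 of its 30, leaving 15.

15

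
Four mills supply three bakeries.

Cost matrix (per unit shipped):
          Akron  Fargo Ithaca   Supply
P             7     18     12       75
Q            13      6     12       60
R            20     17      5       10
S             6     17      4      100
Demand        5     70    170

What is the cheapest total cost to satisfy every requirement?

1745

A cheapest plan:
  P->Akron: 5 × 7 = 35
  P->Fargo: 10 × 18 = 180
  P->Ithaca: 60 × 12 = 720
  Q->Fargo: 60 × 6 = 360
  R->Ithaca: 10 × 5 = 50
  S->Ithaca: 100 × 4 = 400
Total = 35 + 180 + 720 + 360 + 50 + 400 = 1745.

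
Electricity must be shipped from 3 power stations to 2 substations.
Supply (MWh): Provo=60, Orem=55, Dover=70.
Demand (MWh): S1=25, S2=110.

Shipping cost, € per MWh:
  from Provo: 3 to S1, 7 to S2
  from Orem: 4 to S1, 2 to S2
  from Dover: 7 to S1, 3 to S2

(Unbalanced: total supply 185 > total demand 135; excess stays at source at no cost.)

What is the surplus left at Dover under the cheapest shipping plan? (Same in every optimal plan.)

15

Minimum-cost shipments:
  Provo->S1: 25 × €3 = €75
  Orem->S2: 55 × €2 = €110
  Dover->S2: 55 × €3 = €165
Total cost = €350.
Dover ships 55 of its 70, leaving 15.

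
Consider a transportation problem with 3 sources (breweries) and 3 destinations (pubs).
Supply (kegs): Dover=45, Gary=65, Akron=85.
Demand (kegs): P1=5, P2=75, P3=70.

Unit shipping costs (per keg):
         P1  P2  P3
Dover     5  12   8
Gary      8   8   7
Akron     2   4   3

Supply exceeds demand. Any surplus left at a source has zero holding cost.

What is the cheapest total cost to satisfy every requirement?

775

One minimum-cost allocation:
  Dover→P1: 5 × 5 = 25
  Gary→P2: 60 × 8 = 480
  Akron→P2: 15 × 4 = 60
  Akron→P3: 70 × 3 = 210
Total = 25 + 480 + 60 + 210 = 775.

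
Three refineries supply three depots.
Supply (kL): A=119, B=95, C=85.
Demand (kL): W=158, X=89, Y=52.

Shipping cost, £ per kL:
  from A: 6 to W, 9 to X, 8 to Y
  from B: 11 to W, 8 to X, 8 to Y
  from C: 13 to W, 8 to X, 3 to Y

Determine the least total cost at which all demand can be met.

Optimal allocation:
  A->W: 119 × £6 = £714
  B->W: 39 × £11 = £429
  B->X: 56 × £8 = £448
  C->X: 33 × £8 = £264
  C->Y: 52 × £3 = £156
Total = 714 + 429 + 448 + 264 + 156 = £2011.

2011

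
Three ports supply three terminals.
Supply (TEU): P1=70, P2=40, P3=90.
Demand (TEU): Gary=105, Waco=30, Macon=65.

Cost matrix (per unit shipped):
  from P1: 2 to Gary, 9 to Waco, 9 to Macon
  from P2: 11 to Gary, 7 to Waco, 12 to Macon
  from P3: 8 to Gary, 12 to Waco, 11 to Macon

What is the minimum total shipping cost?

Optimal allocation:
  P1 to Gary: 70 × 2 = 140
  P2 to Waco: 30 × 7 = 210
  P2 to Macon: 10 × 12 = 120
  P3 to Gary: 35 × 8 = 280
  P3 to Macon: 55 × 11 = 605
Total = 140 + 210 + 120 + 280 + 605 = 1355.
(Supply check: P1 ships 70; P2 ships 40; P3 ships 90.)

1355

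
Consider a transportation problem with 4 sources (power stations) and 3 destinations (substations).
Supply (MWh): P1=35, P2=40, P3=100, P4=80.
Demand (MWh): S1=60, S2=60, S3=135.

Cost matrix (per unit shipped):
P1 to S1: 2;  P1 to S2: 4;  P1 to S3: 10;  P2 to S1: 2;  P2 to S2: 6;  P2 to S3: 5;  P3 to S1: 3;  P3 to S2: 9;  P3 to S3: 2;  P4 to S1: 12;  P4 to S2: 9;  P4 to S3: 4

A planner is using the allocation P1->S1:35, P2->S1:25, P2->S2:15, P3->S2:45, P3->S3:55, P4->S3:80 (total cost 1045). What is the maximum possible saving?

Current plan cost = 35·2 + 25·2 + 15·6 + 45·9 + 55·2 + 80·4 = 1045.
Optimal plan:
  P1->S2: 35 × 4 = 140
  P2->S1: 15 × 2 = 30
  P2->S2: 25 × 6 = 150
  P3->S1: 45 × 3 = 135
  P3->S3: 55 × 2 = 110
  P4->S3: 80 × 4 = 320
Optimal cost = 885.
Saving = 1045 − 885 = 160.

160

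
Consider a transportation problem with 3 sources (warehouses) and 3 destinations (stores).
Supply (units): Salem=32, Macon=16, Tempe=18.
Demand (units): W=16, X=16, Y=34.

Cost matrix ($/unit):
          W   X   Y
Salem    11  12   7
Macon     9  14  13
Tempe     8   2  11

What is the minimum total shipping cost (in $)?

422

An optimal shipping plan:
  Salem–Y: 32 units
  Macon–W: 16 units
  Tempe–X: 16 units
  Tempe–Y: 2 units
Total cost = $422.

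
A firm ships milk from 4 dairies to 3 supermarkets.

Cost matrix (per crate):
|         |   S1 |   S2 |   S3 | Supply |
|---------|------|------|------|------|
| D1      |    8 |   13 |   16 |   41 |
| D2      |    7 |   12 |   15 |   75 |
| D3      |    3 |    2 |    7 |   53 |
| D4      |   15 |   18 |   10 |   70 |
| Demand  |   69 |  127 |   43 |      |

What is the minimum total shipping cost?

A cheapest plan:
  D1->S2: 41 × 13 = 533
  D2->S1: 69 × 7 = 483
  D2->S2: 6 × 12 = 72
  D3->S2: 53 × 2 = 106
  D4->S2: 27 × 18 = 486
  D4->S3: 43 × 10 = 430
Total = 533 + 483 + 72 + 106 + 486 + 430 = 2110.
(Supply check: D1 ships 41; D2 ships 75; D3 ships 53; D4 ships 70.)

2110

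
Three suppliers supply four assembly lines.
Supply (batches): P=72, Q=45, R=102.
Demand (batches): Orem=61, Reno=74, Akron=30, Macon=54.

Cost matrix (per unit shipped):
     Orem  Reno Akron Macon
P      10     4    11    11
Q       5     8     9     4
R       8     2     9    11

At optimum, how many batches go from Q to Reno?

Optimal shipments:
  P→Reno: 63 × 4 = 252
  P→Macon: 9 × 11 = 99
  Q→Macon: 45 × 4 = 180
  R→Orem: 61 × 8 = 488
  R→Reno: 11 × 2 = 22
  R→Akron: 30 × 9 = 270
Total cost = 1311.
The route Q→Reno is not used.

0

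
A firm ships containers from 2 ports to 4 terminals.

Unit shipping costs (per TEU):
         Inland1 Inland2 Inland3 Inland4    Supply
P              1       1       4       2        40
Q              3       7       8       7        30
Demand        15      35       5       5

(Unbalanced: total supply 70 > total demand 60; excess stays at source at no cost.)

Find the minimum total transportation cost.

One minimum-cost allocation:
  P->Inland2: 35 × 1 = 35
  P->Inland4: 5 × 2 = 10
  Q->Inland1: 15 × 3 = 45
  Q->Inland3: 5 × 8 = 40
Total = 35 + 10 + 45 + 40 = 130.
(Supply check: P ships 40; Q ships 20.)

130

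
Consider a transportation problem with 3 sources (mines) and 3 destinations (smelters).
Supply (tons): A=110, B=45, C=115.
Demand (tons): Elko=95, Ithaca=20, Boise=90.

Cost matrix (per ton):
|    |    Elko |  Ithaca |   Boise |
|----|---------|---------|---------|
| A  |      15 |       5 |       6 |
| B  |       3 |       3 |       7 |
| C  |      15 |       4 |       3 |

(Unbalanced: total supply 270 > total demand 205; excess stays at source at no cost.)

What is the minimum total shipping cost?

1235

One minimum-cost allocation:
  A→Elko: 45 × 15 = 675
  B→Elko: 45 × 3 = 135
  C→Elko: 5 × 15 = 75
  C→Ithaca: 20 × 4 = 80
  C→Boise: 90 × 3 = 270
Total = 675 + 135 + 75 + 80 + 270 = 1235.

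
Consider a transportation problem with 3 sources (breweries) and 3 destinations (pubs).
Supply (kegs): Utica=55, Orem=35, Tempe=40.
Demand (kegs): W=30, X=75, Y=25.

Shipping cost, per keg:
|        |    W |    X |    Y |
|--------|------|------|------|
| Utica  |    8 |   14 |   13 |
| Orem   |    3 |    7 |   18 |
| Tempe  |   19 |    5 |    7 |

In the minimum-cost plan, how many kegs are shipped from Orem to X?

Solving gives:
  Utica–W: 30 × 8 = 240
  Utica–Y: 25 × 13 = 325
  Orem–X: 35 × 7 = 245
  Tempe–X: 40 × 5 = 200
Total cost = 1010.
So Orem→X carries 35 kegs.

35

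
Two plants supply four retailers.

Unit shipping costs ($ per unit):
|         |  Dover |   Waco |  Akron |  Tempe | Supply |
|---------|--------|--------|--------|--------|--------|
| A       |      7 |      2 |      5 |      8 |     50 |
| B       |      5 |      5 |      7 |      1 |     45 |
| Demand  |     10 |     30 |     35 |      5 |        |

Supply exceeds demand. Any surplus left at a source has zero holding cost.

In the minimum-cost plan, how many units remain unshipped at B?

15

An optimal plan:
  A to Waco: 30 × $2 = $60
  A to Akron: 20 × $5 = $100
  B to Dover: 10 × $5 = $50
  B to Akron: 15 × $7 = $105
  B to Tempe: 5 × $1 = $5
Total cost = $320.
B ships 30 of its 45, leaving 15.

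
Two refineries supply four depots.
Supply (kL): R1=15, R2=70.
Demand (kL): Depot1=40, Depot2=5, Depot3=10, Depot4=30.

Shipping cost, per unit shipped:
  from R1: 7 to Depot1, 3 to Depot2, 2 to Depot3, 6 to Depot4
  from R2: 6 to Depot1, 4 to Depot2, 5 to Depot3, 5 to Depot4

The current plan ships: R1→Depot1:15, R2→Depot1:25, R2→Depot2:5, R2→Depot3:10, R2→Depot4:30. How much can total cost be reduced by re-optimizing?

50

Current plan cost = 15·7 + 25·6 + 5·4 + 10·5 + 30·5 = 475.
Optimal plan:
  R1->Depot2: 5 × 3 = 15
  R1->Depot3: 10 × 2 = 20
  R2->Depot1: 40 × 6 = 240
  R2->Depot4: 30 × 5 = 150
Optimal cost = 425.
Saving = 475 − 425 = 50.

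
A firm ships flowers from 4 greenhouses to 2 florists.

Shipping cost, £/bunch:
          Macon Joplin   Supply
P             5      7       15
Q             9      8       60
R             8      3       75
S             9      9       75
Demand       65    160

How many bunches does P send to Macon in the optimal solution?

Solving gives:
  P–Macon: 15 × £5 = £75
  Q–Joplin: 60 × £8 = £480
  R–Joplin: 75 × £3 = £225
  S–Macon: 50 × £9 = £450
  S–Joplin: 25 × £9 = £225
Total cost = £1455.
So P→Macon carries 15 bunches.

15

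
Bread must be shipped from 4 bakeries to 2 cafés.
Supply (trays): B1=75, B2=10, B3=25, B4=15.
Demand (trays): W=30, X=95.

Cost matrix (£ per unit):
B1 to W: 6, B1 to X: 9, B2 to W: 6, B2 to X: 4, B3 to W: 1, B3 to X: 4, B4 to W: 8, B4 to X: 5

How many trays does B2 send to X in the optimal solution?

Optimal shipments:
  B1->W: 30 × £6 = £180
  B1->X: 45 × £9 = £405
  B2->X: 10 × £4 = £40
  B3->X: 25 × £4 = £100
  B4->X: 15 × £5 = £75
Total cost = £800.
So B2→X carries 10 trays.

10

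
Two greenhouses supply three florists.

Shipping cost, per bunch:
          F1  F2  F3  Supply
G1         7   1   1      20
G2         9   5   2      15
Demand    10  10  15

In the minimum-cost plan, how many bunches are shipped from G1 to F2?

10

The minimum-cost plan:
  G1–F1: 10 × 7 = 70
  G1–F2: 10 × 1 = 10
  G2–F3: 15 × 2 = 30
Total cost = 110.
So G1→F2 carries 10 bunches.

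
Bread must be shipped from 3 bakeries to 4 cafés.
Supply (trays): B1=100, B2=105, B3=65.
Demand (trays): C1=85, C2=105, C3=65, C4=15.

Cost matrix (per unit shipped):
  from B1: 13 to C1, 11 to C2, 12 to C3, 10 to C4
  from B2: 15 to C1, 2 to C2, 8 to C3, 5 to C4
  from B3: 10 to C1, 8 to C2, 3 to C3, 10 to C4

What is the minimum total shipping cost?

1660

One minimum-cost allocation:
  B1→C1: 85 × 13 = 1105
  B1→C4: 15 × 10 = 150
  B2→C2: 105 × 2 = 210
  B3→C3: 65 × 3 = 195
Total = 1105 + 150 + 210 + 195 = 1660.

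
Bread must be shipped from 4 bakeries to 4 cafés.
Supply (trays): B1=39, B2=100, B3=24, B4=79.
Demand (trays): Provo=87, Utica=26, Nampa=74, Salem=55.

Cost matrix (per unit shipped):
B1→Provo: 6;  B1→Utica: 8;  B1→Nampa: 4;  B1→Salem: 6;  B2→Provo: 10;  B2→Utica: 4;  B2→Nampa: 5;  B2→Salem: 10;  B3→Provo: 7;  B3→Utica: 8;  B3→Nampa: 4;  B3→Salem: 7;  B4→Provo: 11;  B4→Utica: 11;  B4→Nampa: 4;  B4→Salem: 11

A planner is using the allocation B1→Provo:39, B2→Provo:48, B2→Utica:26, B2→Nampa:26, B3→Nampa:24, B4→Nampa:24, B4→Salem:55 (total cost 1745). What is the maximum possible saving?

Current plan cost = 39·6 + 48·10 + 26·4 + 26·5 + 24·4 + 24·4 + 55·11 = 1745.
Optimal plan:
  B1 to Provo: 39 × 6 = 234
  B2 to Provo: 19 × 10 = 190
  B2 to Utica: 26 × 4 = 104
  B2 to Salem: 55 × 10 = 550
  B3 to Provo: 24 × 7 = 168
  B4 to Provo: 5 × 11 = 55
  B4 to Nampa: 74 × 4 = 296
Optimal cost = 1597.
Saving = 1745 − 1597 = 148.

148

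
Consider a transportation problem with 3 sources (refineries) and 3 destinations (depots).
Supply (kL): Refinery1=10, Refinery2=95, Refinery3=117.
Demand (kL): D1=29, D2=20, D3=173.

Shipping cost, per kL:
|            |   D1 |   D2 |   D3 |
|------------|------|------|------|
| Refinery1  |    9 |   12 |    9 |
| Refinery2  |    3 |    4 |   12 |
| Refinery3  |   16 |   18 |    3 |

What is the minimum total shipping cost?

An optimal shipping plan:
  Refinery1 to D3: 10 kL
  Refinery2 to D1: 29 kL
  Refinery2 to D2: 20 kL
  Refinery2 to D3: 46 kL
  Refinery3 to D3: 117 kL
Total cost = 1160.

1160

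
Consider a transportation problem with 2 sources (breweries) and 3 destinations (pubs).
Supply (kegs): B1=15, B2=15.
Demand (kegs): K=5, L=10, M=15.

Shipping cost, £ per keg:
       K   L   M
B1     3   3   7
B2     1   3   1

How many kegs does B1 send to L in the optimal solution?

10

The minimum-cost plan:
  B1->K: 5 × £3 = £15
  B1->L: 10 × £3 = £30
  B2->M: 15 × £1 = £15
Total cost = £60.
So B1→L carries 10 kegs.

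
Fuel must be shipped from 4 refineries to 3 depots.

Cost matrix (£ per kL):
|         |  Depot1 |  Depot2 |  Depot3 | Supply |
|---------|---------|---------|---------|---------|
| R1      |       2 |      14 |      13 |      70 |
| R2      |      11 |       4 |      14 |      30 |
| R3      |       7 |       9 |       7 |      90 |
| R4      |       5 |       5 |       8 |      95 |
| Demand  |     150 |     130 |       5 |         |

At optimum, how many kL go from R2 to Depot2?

The minimum-cost plan:
  R1→Depot1: 70 × £2 = £140
  R2→Depot2: 30 × £4 = £120
  R3→Depot1: 80 × £7 = £560
  R3→Depot2: 5 × £9 = £45
  R3→Depot3: 5 × £7 = £35
  R4→Depot2: 95 × £5 = £475
Total cost = £1375.
So R2→Depot2 carries 30 kL.

30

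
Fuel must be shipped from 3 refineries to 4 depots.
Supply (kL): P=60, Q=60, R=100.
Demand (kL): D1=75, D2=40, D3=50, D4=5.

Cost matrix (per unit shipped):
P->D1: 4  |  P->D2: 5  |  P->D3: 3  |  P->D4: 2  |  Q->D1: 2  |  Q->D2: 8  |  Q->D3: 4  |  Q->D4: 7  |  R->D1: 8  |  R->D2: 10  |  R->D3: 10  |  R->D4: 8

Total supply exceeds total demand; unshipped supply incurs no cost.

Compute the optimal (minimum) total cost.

A cheapest plan:
  P→D2: 5 kL
  P→D3: 50 kL
  P→D4: 5 kL
  Q→D1: 60 kL
  R→D1: 15 kL
  R→D2: 35 kL
Total cost = 775.

775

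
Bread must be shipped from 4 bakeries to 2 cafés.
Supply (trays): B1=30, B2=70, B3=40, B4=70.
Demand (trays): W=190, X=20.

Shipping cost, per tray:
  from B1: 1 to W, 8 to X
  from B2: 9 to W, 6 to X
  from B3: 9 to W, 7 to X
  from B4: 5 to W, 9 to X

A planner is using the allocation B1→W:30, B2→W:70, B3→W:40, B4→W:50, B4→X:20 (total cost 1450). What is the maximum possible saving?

140

Current plan cost = 30·1 + 70·9 + 40·9 + 50·5 + 20·9 = 1450.
Optimal plan:
  B1→W: 30 trays
  B2→W: 50 trays
  B2→X: 20 trays
  B3→W: 40 trays
  B4→W: 70 trays
Optimal cost = 1310.
Saving = 1450 − 1310 = 140.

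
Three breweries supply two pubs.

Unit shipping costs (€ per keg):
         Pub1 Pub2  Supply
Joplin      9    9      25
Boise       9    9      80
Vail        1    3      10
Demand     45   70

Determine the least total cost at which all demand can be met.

One minimum-cost allocation:
  Joplin→Pub1: 25 × €9 = €225
  Boise→Pub1: 10 × €9 = €90
  Boise→Pub2: 70 × €9 = €630
  Vail→Pub1: 10 × €1 = €10
Total = 225 + 90 + 630 + 10 = €955.

955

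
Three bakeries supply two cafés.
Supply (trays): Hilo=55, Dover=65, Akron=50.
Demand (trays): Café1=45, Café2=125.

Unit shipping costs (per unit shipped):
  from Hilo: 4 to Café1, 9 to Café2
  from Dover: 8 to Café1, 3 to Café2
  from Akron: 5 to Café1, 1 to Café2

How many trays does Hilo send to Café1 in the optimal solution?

45

Solving gives:
  Hilo->Café1: 45 × 4 = 180
  Hilo->Café2: 10 × 9 = 90
  Dover->Café2: 65 × 3 = 195
  Akron->Café2: 50 × 1 = 50
Total cost = 515.
So Hilo→Café1 carries 45 trays.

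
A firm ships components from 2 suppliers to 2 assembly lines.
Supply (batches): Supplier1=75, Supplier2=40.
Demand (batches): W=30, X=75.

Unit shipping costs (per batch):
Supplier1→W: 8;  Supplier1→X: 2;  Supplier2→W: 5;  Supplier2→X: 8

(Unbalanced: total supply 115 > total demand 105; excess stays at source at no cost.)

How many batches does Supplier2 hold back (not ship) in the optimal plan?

10

An optimal plan:
  Supplier1->X: 75 × 2 = 150
  Supplier2->W: 30 × 5 = 150
Total cost = 300.
Supplier2 ships 30 of its 40, leaving 10.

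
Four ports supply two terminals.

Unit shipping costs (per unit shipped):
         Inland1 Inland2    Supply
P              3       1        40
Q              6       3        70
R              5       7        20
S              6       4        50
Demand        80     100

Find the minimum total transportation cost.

670

One minimum-cost allocation:
  P→Inland1: 40 × 3 = 120
  Q→Inland2: 70 × 3 = 210
  R→Inland1: 20 × 5 = 100
  S→Inland1: 20 × 6 = 120
  S→Inland2: 30 × 4 = 120
Total = 120 + 210 + 100 + 120 + 120 = 670.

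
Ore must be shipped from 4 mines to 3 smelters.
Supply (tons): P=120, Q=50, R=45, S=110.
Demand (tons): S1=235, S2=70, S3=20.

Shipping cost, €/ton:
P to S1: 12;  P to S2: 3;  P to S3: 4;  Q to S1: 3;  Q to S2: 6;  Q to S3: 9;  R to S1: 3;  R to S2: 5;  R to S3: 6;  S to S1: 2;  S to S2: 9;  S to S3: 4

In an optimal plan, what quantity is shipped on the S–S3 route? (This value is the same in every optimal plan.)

Solving gives:
  P–S1: 30 × €12 = €360
  P–S2: 70 × €3 = €210
  P–S3: 20 × €4 = €80
  Q–S1: 50 × €3 = €150
  R–S1: 45 × €3 = €135
  S–S1: 110 × €2 = €220
Total cost = €1155.
The route S→S3 is not used.

0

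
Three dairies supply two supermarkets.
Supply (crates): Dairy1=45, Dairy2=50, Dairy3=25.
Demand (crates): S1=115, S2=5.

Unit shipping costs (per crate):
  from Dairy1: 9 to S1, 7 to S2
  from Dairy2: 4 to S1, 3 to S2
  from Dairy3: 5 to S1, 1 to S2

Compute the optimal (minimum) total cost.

710

A cheapest plan:
  Dairy1 to S1: 45 × 9 = 405
  Dairy2 to S1: 50 × 4 = 200
  Dairy3 to S1: 20 × 5 = 100
  Dairy3 to S2: 5 × 1 = 5
Total = 405 + 200 + 100 + 5 = 710.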